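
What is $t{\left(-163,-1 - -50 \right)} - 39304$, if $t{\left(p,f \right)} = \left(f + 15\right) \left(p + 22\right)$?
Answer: $-48328$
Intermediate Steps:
$t{\left(p,f \right)} = \left(15 + f\right) \left(22 + p\right)$
$t{\left(-163,-1 - -50 \right)} - 39304 = \left(330 + 15 \left(-163\right) + 22 \left(-1 - -50\right) + \left(-1 - -50\right) \left(-163\right)\right) - 39304 = \left(330 - 2445 + 22 \left(-1 + 50\right) + \left(-1 + 50\right) \left(-163\right)\right) - 39304 = \left(330 - 2445 + 22 \cdot 49 + 49 \left(-163\right)\right) - 39304 = \left(330 - 2445 + 1078 - 7987\right) - 39304 = -9024 - 39304 = -48328$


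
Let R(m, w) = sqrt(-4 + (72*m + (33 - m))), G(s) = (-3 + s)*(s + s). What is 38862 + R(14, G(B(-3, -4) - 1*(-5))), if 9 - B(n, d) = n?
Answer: 38862 + sqrt(1023) ≈ 38894.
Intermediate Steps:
B(n, d) = 9 - n
G(s) = 2*s*(-3 + s) (G(s) = (-3 + s)*(2*s) = 2*s*(-3 + s))
R(m, w) = sqrt(29 + 71*m) (R(m, w) = sqrt(-4 + (33 + 71*m)) = sqrt(29 + 71*m))
38862 + R(14, G(B(-3, -4) - 1*(-5))) = 38862 + sqrt(29 + 71*14) = 38862 + sqrt(29 + 994) = 38862 + sqrt(1023)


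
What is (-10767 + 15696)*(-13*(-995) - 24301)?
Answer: -56023014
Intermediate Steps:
(-10767 + 15696)*(-13*(-995) - 24301) = 4929*(12935 - 24301) = 4929*(-11366) = -56023014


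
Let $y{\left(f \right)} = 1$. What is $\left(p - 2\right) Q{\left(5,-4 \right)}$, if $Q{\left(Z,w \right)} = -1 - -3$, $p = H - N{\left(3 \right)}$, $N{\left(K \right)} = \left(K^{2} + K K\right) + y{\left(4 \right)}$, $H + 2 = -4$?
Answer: $-54$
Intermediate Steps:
$H = -6$ ($H = -2 - 4 = -6$)
$N{\left(K \right)} = 1 + 2 K^{2}$ ($N{\left(K \right)} = \left(K^{2} + K K\right) + 1 = \left(K^{2} + K^{2}\right) + 1 = 2 K^{2} + 1 = 1 + 2 K^{2}$)
$p = -25$ ($p = -6 - \left(1 + 2 \cdot 3^{2}\right) = -6 - \left(1 + 2 \cdot 9\right) = -6 - \left(1 + 18\right) = -6 - 19 = -25$)
$Q{\left(Z,w \right)} = 2$ ($Q{\left(Z,w \right)} = -1 + 3 = 2$)
$\left(p - 2\right) Q{\left(5,-4 \right)} = \left(-25 - 2\right) 2 = \left(-27\right) 2 = -54$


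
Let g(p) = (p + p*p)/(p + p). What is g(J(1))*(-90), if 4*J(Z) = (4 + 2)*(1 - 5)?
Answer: 225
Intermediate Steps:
J(Z) = -6 (J(Z) = ((4 + 2)*(1 - 5))/4 = (6*(-4))/4 = (¼)*(-24) = -6)
g(p) = (p + p²)/(2*p) (g(p) = (p + p²)/((2*p)) = (p + p²)*(1/(2*p)) = (p + p²)/(2*p))
g(J(1))*(-90) = (½ + (½)*(-6))*(-90) = (½ - 3)*(-90) = -5/2*(-90) = 225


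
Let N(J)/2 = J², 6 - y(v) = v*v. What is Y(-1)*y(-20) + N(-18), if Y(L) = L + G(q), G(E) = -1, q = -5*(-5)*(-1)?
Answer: 1436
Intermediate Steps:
q = -25 (q = 25*(-1) = -25)
y(v) = 6 - v² (y(v) = 6 - v*v = 6 - v²)
Y(L) = -1 + L (Y(L) = L - 1 = -1 + L)
N(J) = 2*J²
Y(-1)*y(-20) + N(-18) = (-1 - 1)*(6 - 1*(-20)²) + 2*(-18)² = -2*(6 - 1*400) + 2*324 = -2*(6 - 400) + 648 = -2*(-394) + 648 = 788 + 648 = 1436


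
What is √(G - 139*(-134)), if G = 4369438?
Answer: 4*√274254 ≈ 2094.8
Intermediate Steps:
√(G - 139*(-134)) = √(4369438 - 139*(-134)) = √(4369438 + 18626) = √4388064 = 4*√274254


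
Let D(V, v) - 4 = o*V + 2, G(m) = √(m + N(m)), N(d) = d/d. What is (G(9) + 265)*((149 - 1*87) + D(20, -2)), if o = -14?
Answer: -56180 - 212*√10 ≈ -56850.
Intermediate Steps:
N(d) = 1
G(m) = √(1 + m) (G(m) = √(m + 1) = √(1 + m))
D(V, v) = 6 - 14*V (D(V, v) = 4 + (-14*V + 2) = 4 + (2 - 14*V) = 6 - 14*V)
(G(9) + 265)*((149 - 1*87) + D(20, -2)) = (√(1 + 9) + 265)*((149 - 1*87) + (6 - 14*20)) = (√10 + 265)*((149 - 87) + (6 - 280)) = (265 + √10)*(62 - 274) = (265 + √10)*(-212) = -56180 - 212*√10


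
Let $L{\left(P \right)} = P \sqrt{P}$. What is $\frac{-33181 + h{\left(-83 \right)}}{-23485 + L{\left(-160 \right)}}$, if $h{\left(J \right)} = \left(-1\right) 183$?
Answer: $\frac{8247932}{5848855} - \frac{224768 i \sqrt{10}}{5848855} \approx 1.4102 - 0.12152 i$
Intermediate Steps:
$L{\left(P \right)} = P^{\frac{3}{2}}$
$h{\left(J \right)} = -183$
$\frac{-33181 + h{\left(-83 \right)}}{-23485 + L{\left(-160 \right)}} = \frac{-33181 - 183}{-23485 + \left(-160\right)^{\frac{3}{2}}} = - \frac{33364}{-23485 - 640 i \sqrt{10}}$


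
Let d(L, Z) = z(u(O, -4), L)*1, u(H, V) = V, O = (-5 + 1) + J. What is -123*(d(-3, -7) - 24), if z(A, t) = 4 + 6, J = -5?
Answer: 1722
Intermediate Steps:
O = -9 (O = (-5 + 1) - 5 = -4 - 5 = -9)
z(A, t) = 10
d(L, Z) = 10 (d(L, Z) = 10*1 = 10)
-123*(d(-3, -7) - 24) = -123*(10 - 24) = -123*(-14) = 1722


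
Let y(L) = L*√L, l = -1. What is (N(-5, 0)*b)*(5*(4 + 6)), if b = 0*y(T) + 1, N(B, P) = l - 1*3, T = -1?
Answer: -200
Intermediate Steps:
y(L) = L^(3/2)
N(B, P) = -4 (N(B, P) = -1 - 1*3 = -1 - 3 = -4)
b = 1 (b = 0*(-1)^(3/2) + 1 = 0*(-I) + 1 = 0 + 1 = 1)
(N(-5, 0)*b)*(5*(4 + 6)) = (-4*1)*(5*(4 + 6)) = -20*10 = -4*50 = -200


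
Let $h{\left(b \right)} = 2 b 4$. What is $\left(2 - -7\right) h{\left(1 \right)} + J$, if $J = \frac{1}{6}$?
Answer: $\frac{433}{6} \approx 72.167$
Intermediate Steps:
$J = \frac{1}{6} \approx 0.16667$
$h{\left(b \right)} = 8 b$
$\left(2 - -7\right) h{\left(1 \right)} + J = \left(2 - -7\right) 8 \cdot 1 + \frac{1}{6} = \left(2 + 7\right) 8 + \frac{1}{6} = 9 \cdot 8 + \frac{1}{6} = 72 + \frac{1}{6} = \frac{433}{6}$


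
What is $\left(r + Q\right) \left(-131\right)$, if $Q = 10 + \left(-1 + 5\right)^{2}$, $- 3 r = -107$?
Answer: $- \frac{24235}{3} \approx -8078.3$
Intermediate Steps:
$r = \frac{107}{3}$ ($r = \left(- \frac{1}{3}\right) \left(-107\right) = \frac{107}{3} \approx 35.667$)
$Q = 26$ ($Q = 10 + 4^{2} = 10 + 16 = 26$)
$\left(r + Q\right) \left(-131\right) = \left(\frac{107}{3} + 26\right) \left(-131\right) = \frac{185}{3} \left(-131\right) = - \frac{24235}{3}$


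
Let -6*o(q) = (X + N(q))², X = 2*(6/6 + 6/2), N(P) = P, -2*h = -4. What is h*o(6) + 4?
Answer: -184/3 ≈ -61.333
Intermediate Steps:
h = 2 (h = -½*(-4) = 2)
X = 8 (X = 2*(6*(⅙) + 6*(½)) = 2*(1 + 3) = 2*4 = 8)
o(q) = -(8 + q)²/6
h*o(6) + 4 = 2*(-(8 + 6)²/6) + 4 = 2*(-⅙*14²) + 4 = 2*(-⅙*196) + 4 = 2*(-98/3) + 4 = -196/3 + 4 = -184/3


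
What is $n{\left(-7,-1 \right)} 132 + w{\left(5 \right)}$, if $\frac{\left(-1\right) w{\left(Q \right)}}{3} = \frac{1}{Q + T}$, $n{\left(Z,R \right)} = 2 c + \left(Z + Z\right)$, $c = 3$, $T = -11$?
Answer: $- \frac{2111}{2} \approx -1055.5$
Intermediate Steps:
$n{\left(Z,R \right)} = 6 + 2 Z$ ($n{\left(Z,R \right)} = 2 \cdot 3 + \left(Z + Z\right) = 6 + 2 Z$)
$w{\left(Q \right)} = - \frac{3}{-11 + Q}$ ($w{\left(Q \right)} = - \frac{3}{Q - 11} = - \frac{3}{-11 + Q}$)
$n{\left(-7,-1 \right)} 132 + w{\left(5 \right)} = \left(6 + 2 \left(-7\right)\right) 132 - \frac{3}{-11 + 5} = \left(6 - 14\right) 132 - \frac{3}{-6} = \left(-8\right) 132 - - \frac{1}{2} = -1056 + \frac{1}{2} = - \frac{2111}{2}$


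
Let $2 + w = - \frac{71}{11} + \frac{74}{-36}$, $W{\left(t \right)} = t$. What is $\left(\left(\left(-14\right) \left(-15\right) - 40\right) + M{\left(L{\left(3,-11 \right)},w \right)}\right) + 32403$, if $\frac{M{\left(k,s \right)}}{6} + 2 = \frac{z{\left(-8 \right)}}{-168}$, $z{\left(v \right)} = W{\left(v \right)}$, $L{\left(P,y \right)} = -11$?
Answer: $\frac{227929}{7} \approx 32561.0$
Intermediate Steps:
$z{\left(v \right)} = v$
$w = - \frac{2081}{198}$ ($w = -2 + \left(- \frac{71}{11} + \frac{74}{-36}\right) = -2 + \left(\left(-71\right) \frac{1}{11} + 74 \left(- \frac{1}{36}\right)\right) = -2 - \frac{1685}{198} = - \frac{2081}{198} \approx -10.51$)
$M{\left(k,s \right)} = - \frac{82}{7}$ ($M{\left(k,s \right)} = -12 + 6 \left(- \frac{8}{-168}\right) = -12 + 6 \left(\left(-8\right) \left(- \frac{1}{168}\right)\right) = -12 + 6 \cdot \frac{1}{21} = -12 + \frac{2}{7} = - \frac{82}{7}$)
$\left(\left(\left(-14\right) \left(-15\right) - 40\right) + M{\left(L{\left(3,-11 \right)},w \right)}\right) + 32403 = \left(\left(\left(-14\right) \left(-15\right) - 40\right) - \frac{82}{7}\right) + 32403 = \left(\left(210 - 40\right) - \frac{82}{7}\right) + 32403 = \left(170 - \frac{82}{7}\right) + 32403 = \frac{1108}{7} + 32403 = \frac{227929}{7}$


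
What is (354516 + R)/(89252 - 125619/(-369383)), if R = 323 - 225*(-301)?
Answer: 156087958012/32968297135 ≈ 4.7345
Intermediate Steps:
R = 68048 (R = 323 + 67725 = 68048)
(354516 + R)/(89252 - 125619/(-369383)) = (354516 + 68048)/(89252 - 125619/(-369383)) = 422564/(89252 - 125619*(-1/369383)) = 422564/(89252 + 125619/369383) = 422564/(32968297135/369383) = 422564*(369383/32968297135) = 156087958012/32968297135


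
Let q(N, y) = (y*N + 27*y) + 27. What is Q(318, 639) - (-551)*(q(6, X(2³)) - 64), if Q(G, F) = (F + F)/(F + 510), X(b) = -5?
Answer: -42628240/383 ≈ -1.1130e+5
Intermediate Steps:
q(N, y) = 27 + 27*y + N*y (q(N, y) = (N*y + 27*y) + 27 = (27*y + N*y) + 27 = 27 + 27*y + N*y)
Q(G, F) = 2*F/(510 + F) (Q(G, F) = (2*F)/(510 + F) = 2*F/(510 + F))
Q(318, 639) - (-551)*(q(6, X(2³)) - 64) = 2*639/(510 + 639) - (-551)*((27 + 27*(-5) + 6*(-5)) - 64) = 2*639/1149 - (-551)*((27 - 135 - 30) - 64) = 2*639*(1/1149) - (-551)*(-138 - 64) = 426/383 - (-551)*(-202) = 426/383 - 1*111302 = 426/383 - 111302 = -42628240/383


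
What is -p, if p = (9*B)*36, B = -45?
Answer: 14580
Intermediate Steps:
p = -14580 (p = (9*(-45))*36 = -405*36 = -14580)
-p = -1*(-14580) = 14580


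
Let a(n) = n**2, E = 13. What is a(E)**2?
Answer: 28561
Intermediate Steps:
a(E)**2 = (13**2)**2 = 169**2 = 28561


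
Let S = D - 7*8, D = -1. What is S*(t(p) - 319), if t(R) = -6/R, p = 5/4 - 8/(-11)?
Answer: 532323/29 ≈ 18356.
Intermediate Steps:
p = 87/44 (p = 5*(¼) - 8*(-1/11) = 5/4 + 8/11 = 87/44 ≈ 1.9773)
S = -57 (S = -1 - 7*8 = -1 - 56 = -57)
S*(t(p) - 319) = -57*(-6/87/44 - 319) = -57*(-6*44/87 - 319) = -57*(-88/29 - 319) = -57*(-9339/29) = 532323/29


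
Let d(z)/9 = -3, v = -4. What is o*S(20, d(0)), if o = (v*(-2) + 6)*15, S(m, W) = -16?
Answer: -3360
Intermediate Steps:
d(z) = -27 (d(z) = 9*(-3) = -27)
o = 210 (o = (-4*(-2) + 6)*15 = (8 + 6)*15 = 14*15 = 210)
o*S(20, d(0)) = 210*(-16) = -3360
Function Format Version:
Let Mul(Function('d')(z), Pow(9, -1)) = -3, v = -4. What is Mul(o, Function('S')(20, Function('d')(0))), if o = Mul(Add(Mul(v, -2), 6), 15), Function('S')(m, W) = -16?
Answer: -3360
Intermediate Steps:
Function('d')(z) = -27 (Function('d')(z) = Mul(9, -3) = -27)
o = 210 (o = Mul(Add(Mul(-4, -2), 6), 15) = Mul(Add(8, 6), 15) = Mul(14, 15) = 210)
Mul(o, Function('S')(20, Function('d')(0))) = Mul(210, -16) = -3360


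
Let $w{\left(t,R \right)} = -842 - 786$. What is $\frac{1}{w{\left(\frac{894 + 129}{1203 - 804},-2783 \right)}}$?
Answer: $- \frac{1}{1628} \approx -0.00061425$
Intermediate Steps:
$w{\left(t,R \right)} = -1628$
$\frac{1}{w{\left(\frac{894 + 129}{1203 - 804},-2783 \right)}} = \frac{1}{-1628} = - \frac{1}{1628}$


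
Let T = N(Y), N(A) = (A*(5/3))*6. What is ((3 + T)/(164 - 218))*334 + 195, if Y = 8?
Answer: -8596/27 ≈ -318.37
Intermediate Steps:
N(A) = 10*A (N(A) = (A*(5*(⅓)))*6 = (A*(5/3))*6 = (5*A/3)*6 = 10*A)
T = 80 (T = 10*8 = 80)
((3 + T)/(164 - 218))*334 + 195 = ((3 + 80)/(164 - 218))*334 + 195 = (83/(-54))*334 + 195 = (83*(-1/54))*334 + 195 = -83/54*334 + 195 = -13861/27 + 195 = -8596/27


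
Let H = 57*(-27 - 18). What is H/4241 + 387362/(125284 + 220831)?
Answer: 755017267/1467873715 ≈ 0.51436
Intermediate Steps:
H = -2565 (H = 57*(-45) = -2565)
H/4241 + 387362/(125284 + 220831) = -2565/4241 + 387362/(125284 + 220831) = -2565*1/4241 + 387362/346115 = -2565/4241 + 387362*(1/346115) = -2565/4241 + 387362/346115 = 755017267/1467873715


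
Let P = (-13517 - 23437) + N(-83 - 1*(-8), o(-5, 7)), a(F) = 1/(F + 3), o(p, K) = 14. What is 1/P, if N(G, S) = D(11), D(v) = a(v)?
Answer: -14/517355 ≈ -2.7061e-5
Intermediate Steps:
a(F) = 1/(3 + F)
D(v) = 1/(3 + v)
N(G, S) = 1/14 (N(G, S) = 1/(3 + 11) = 1/14)
P = -517355/14 (P = (-13517 - 23437) + 1/14 = -36954 + 1/14 = -517355/14 ≈ -36954.)
1/P = 1/(-517355/14) = -14/517355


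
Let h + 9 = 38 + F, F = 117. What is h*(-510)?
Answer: -74460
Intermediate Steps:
h = 146 (h = -9 + (38 + 117) = -9 + 155 = 146)
h*(-510) = 146*(-510) = -74460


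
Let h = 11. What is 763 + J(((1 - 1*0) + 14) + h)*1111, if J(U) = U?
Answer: 29649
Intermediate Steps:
763 + J(((1 - 1*0) + 14) + h)*1111 = 763 + (((1 - 1*0) + 14) + 11)*1111 = 763 + (((1 + 0) + 14) + 11)*1111 = 763 + ((1 + 14) + 11)*1111 = 763 + (15 + 11)*1111 = 763 + 26*1111 = 763 + 28886 = 29649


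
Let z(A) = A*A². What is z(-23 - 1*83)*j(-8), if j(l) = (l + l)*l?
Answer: -152450048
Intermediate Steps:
z(A) = A³
j(l) = 2*l² (j(l) = (2*l)*l = 2*l²)
z(-23 - 1*83)*j(-8) = (-23 - 1*83)³*(2*(-8)²) = (-23 - 83)³*(2*64) = (-106)³*128 = -1191016*128 = -152450048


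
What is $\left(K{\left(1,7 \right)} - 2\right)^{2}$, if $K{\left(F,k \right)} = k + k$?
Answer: $144$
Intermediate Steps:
$K{\left(F,k \right)} = 2 k$
$\left(K{\left(1,7 \right)} - 2\right)^{2} = \left(2 \cdot 7 - 2\right)^{2} = \left(14 - 2\right)^{2} = 12^{2} = 144$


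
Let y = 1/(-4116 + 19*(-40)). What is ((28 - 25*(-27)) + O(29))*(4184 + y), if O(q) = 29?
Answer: 3733416489/1219 ≈ 3.0627e+6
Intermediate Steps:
y = -1/4876 (y = 1/(-4116 - 760) = 1/(-4876) = -1/4876 ≈ -0.00020509)
((28 - 25*(-27)) + O(29))*(4184 + y) = ((28 - 25*(-27)) + 29)*(4184 - 1/4876) = ((28 + 675) + 29)*(20401183/4876) = (703 + 29)*(20401183/4876) = 732*(20401183/4876) = 3733416489/1219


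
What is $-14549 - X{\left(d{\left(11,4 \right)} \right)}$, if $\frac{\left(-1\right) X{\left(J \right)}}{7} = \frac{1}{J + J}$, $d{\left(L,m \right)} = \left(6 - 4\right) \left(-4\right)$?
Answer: $- \frac{232791}{16} \approx -14549.0$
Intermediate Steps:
$d{\left(L,m \right)} = -8$ ($d{\left(L,m \right)} = 2 \left(-4\right) = -8$)
$X{\left(J \right)} = - \frac{7}{2 J}$ ($X{\left(J \right)} = - \frac{7}{J + J} = - \frac{7}{2 J}$)
$-14549 - X{\left(d{\left(11,4 \right)} \right)} = -14549 - - \frac{7}{2 \left(-8\right)} = -14549 - \left(- \frac{7}{2}\right) \left(- \frac{1}{8}\right) = -14549 - \frac{7}{16} = - \frac{232791}{16}$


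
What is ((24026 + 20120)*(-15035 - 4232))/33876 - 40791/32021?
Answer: -13618597520269/542371698 ≈ -25109.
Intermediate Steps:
((24026 + 20120)*(-15035 - 4232))/33876 - 40791/32021 = (44146*(-19267))*(1/33876) - 40791*1/32021 = -850560982*1/33876 - 40791/32021 = -425280491/16938 - 40791/32021 = -13618597520269/542371698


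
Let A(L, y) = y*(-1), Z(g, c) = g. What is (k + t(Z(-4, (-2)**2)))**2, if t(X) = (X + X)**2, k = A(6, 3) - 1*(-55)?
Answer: 13456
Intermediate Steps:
A(L, y) = -y
k = 52 (k = -1*3 - 1*(-55) = -3 + 55 = 52)
t(X) = 4*X**2 (t(X) = (2*X)**2 = 4*X**2)
(k + t(Z(-4, (-2)**2)))**2 = (52 + 4*(-4)**2)**2 = (52 + 4*16)**2 = (52 + 64)**2 = 116**2 = 13456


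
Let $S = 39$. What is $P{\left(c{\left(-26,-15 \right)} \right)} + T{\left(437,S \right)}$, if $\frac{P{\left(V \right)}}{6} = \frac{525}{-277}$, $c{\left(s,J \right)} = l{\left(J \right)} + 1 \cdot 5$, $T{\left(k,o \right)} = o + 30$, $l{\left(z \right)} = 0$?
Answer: $\frac{15963}{277} \approx 57.628$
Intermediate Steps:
$T{\left(k,o \right)} = 30 + o$
$c{\left(s,J \right)} = 5$ ($c{\left(s,J \right)} = 0 + 1 \cdot 5 = 0 + 5 = 5$)
$P{\left(V \right)} = - \frac{3150}{277}$ ($P{\left(V \right)} = 6 \frac{525}{-277} = 6 \cdot 525 \left(- \frac{1}{277}\right) = 6 \left(- \frac{525}{277}\right) = - \frac{3150}{277}$)
$P{\left(c{\left(-26,-15 \right)} \right)} + T{\left(437,S \right)} = - \frac{3150}{277} + \left(30 + 39\right) = - \frac{3150}{277} + 69 = \frac{15963}{277}$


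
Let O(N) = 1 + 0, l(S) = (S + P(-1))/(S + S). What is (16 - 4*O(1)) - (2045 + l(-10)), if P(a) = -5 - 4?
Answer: -40679/20 ≈ -2033.9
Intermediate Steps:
P(a) = -9
l(S) = (-9 + S)/(2*S) (l(S) = (S - 9)/(S + S) = (-9 + S)/((2*S)) = (-9 + S)*(1/(2*S)) = (-9 + S)/(2*S))
O(N) = 1
(16 - 4*O(1)) - (2045 + l(-10)) = (16 - 4*1) - (2045 + (½)*(-9 - 10)/(-10)) = (16 - 4) - (2045 + (½)*(-⅒)*(-19)) = 12 - (2045 + 19/20) = 12 - 1*40919/20 = 12 - 40919/20 = -40679/20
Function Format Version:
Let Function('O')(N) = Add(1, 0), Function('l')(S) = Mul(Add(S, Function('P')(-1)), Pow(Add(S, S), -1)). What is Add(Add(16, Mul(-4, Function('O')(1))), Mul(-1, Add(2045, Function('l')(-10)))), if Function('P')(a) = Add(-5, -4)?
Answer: Rational(-40679, 20) ≈ -2033.9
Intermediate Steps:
Function('P')(a) = -9
Function('l')(S) = Mul(Rational(1, 2), Pow(S, -1), Add(-9, S)) (Function('l')(S) = Mul(Add(S, -9), Pow(Add(S, S), -1)) = Mul(Add(-9, S), Pow(Mul(2, S), -1)) = Mul(Add(-9, S), Mul(Rational(1, 2), Pow(S, -1))) = Mul(Rational(1, 2), Pow(S, -1), Add(-9, S)))
Function('O')(N) = 1
Add(Add(16, Mul(-4, Function('O')(1))), Mul(-1, Add(2045, Function('l')(-10)))) = Add(Add(16, Mul(-4, 1)), Mul(-1, Add(2045, Mul(Rational(1, 2), Pow(-10, -1), Add(-9, -10))))) = Add(Add(16, -4), Mul(-1, Add(2045, Mul(Rational(1, 2), Rational(-1, 10), -19)))) = Add(12, Mul(-1, Add(2045, Rational(19, 20)))) = Add(12, Mul(-1, Rational(40919, 20))) = Add(12, Rational(-40919, 20)) = Rational(-40679, 20)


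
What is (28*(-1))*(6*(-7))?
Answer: 1176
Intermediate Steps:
(28*(-1))*(6*(-7)) = -28*(-42) = 1176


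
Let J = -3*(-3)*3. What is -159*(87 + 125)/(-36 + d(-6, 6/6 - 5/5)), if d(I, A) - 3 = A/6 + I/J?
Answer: 303372/299 ≈ 1014.6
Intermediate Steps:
J = 27 (J = 9*3 = 27)
d(I, A) = 3 + A/6 + I/27 (d(I, A) = 3 + (A/6 + I/27) = 3 + A/6 + I/27)
-159*(87 + 125)/(-36 + d(-6, 6/6 - 5/5)) = -159*(87 + 125)/(-36 + (3 + (6/6 - 5/5)/6 + (1/27)*(-6))) = -33708/(-36 + (3 + (6*(⅙) - 5*⅕)/6 - 2/9)) = -33708/(-36 + (3 + (1 - 1)/6 - 2/9)) = -33708/(-36 + (3 + (⅙)*0 - 2/9)) = -33708/(-36 + (3 + 0 - 2/9)) = -33708/(-36 + 25/9) = -33708/(-299/9) = -33708*(-9)/299 = -159*(-1908/299) = 303372/299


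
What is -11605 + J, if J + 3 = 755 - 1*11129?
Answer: -21982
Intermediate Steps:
J = -10377 (J = -3 + (755 - 1*11129) = -3 + (755 - 11129) = -3 - 10374 = -10377)
-11605 + J = -11605 - 10377 = -21982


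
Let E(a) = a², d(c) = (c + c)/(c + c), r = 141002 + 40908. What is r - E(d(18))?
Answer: 181909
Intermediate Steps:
r = 181910
d(c) = 1 (d(c) = (2*c)/((2*c)) = (2*c)*(1/(2*c)) = 1)
r - E(d(18)) = 181910 - 1*1² = 181910 - 1*1 = 181910 - 1 = 181909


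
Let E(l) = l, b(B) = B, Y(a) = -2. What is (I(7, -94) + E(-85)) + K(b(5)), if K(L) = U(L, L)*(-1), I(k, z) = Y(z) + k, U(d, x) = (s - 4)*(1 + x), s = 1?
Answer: -62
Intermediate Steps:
U(d, x) = -3 - 3*x (U(d, x) = (1 - 4)*(1 + x) = -3*(1 + x) = -3 - 3*x)
I(k, z) = -2 + k
K(L) = 3 + 3*L (K(L) = (-3 - 3*L)*(-1) = 3 + 3*L)
(I(7, -94) + E(-85)) + K(b(5)) = ((-2 + 7) - 85) + (3 + 3*5) = (5 - 85) + (3 + 15) = -80 + 18 = -62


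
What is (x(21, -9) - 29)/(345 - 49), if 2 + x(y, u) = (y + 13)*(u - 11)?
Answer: -711/296 ≈ -2.4020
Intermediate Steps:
x(y, u) = -2 + (-11 + u)*(13 + y) (x(y, u) = -2 + (y + 13)*(u - 11) = -2 + (13 + y)*(-11 + u) = -2 + (-11 + u)*(13 + y))
(x(21, -9) - 29)/(345 - 49) = ((-145 - 11*21 + 13*(-9) - 9*21) - 29)/(345 - 49) = ((-145 - 231 - 117 - 189) - 29)/296 = (-682 - 29)*(1/296) = -711*1/296 = -711/296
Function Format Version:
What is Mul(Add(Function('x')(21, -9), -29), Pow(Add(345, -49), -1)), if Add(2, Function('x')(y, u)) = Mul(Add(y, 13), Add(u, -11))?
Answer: Rational(-711, 296) ≈ -2.4020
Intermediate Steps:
Function('x')(y, u) = Add(-2, Mul(Add(-11, u), Add(13, y))) (Function('x')(y, u) = Add(-2, Mul(Add(y, 13), Add(u, -11))) = Add(-2, Mul(Add(13, y), Add(-11, u))) = Add(-2, Mul(Add(-11, u), Add(13, y))))
Mul(Add(Function('x')(21, -9), -29), Pow(Add(345, -49), -1)) = Mul(Add(Add(-145, Mul(-11, 21), Mul(13, -9), Mul(-9, 21)), -29), Pow(Add(345, -49), -1)) = Mul(Add(Add(-145, -231, -117, -189), -29), Pow(296, -1)) = Mul(Add(-682, -29), Rational(1, 296)) = Mul(-711, Rational(1, 296)) = Rational(-711, 296)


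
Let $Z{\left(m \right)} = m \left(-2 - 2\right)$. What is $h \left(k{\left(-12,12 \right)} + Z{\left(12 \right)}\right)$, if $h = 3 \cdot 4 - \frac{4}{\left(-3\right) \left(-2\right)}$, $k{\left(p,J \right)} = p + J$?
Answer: $-544$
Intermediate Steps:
$k{\left(p,J \right)} = J + p$
$Z{\left(m \right)} = - 4 m$ ($Z{\left(m \right)} = m \left(-4\right) = - 4 m$)
$h = \frac{34}{3}$ ($h = 12 - \frac{4}{6} = 12 - \frac{2}{3} = \frac{34}{3} \approx 11.333$)
$h \left(k{\left(-12,12 \right)} + Z{\left(12 \right)}\right) = \frac{34 \left(\left(12 - 12\right) - 48\right)}{3} = \frac{34 \left(0 - 48\right)}{3} = \frac{34}{3} \left(-48\right) = -544$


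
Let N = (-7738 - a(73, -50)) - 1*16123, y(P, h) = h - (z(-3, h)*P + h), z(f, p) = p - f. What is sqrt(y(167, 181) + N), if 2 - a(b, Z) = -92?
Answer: I*sqrt(54683) ≈ 233.84*I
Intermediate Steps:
a(b, Z) = 94 (a(b, Z) = 2 - 1*(-92) = 2 + 92 = 94)
y(P, h) = -P*(3 + h) (y(P, h) = h - ((h - 1*(-3))*P + h) = h - ((h + 3)*P + h) = h - ((3 + h)*P + h) = h - (P*(3 + h) + h) = h - (h + P*(3 + h)) = h + (-h - P*(3 + h)) = -P*(3 + h))
N = -23955 (N = (-7738 - 1*94) - 1*16123 = (-7738 - 94) - 16123 = -7832 - 16123 = -23955)
sqrt(y(167, 181) + N) = sqrt(-1*167*(3 + 181) - 23955) = sqrt(-1*167*184 - 23955) = sqrt(-30728 - 23955) = sqrt(-54683) = I*sqrt(54683)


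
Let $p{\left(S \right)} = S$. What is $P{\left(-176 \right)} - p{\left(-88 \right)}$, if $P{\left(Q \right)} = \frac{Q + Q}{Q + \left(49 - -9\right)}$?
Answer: $\frac{5368}{59} \approx 90.983$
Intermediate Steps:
$P{\left(Q \right)} = \frac{2 Q}{58 + Q}$ ($P{\left(Q \right)} = \frac{2 Q}{Q + \left(49 + 9\right)} = \frac{2 Q}{Q + 58} = \frac{2 Q}{58 + Q}$)
$P{\left(-176 \right)} - p{\left(-88 \right)} = 2 \left(-176\right) \frac{1}{58 - 176} - -88 = 2 \left(-176\right) \frac{1}{-118} + 88 = 2 \left(-176\right) \left(- \frac{1}{118}\right) + 88 = \frac{176}{59} + 88 = \frac{5368}{59}$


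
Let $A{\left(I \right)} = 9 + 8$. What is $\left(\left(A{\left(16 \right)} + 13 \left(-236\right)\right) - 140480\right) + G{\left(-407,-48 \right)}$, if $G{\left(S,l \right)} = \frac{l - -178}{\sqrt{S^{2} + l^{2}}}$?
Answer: $-143531 + \frac{130 \sqrt{167953}}{167953} \approx -1.4353 \cdot 10^{5}$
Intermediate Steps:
$A{\left(I \right)} = 17$
$G{\left(S,l \right)} = \frac{178 + l}{\sqrt{S^{2} + l^{2}}}$ ($G{\left(S,l \right)} = \frac{l + 178}{\sqrt{S^{2} + l^{2}}} = \frac{178 + l}{\sqrt{S^{2} + l^{2}}}$)
$\left(\left(A{\left(16 \right)} + 13 \left(-236\right)\right) - 140480\right) + G{\left(-407,-48 \right)} = \left(\left(17 + 13 \left(-236\right)\right) - 140480\right) + \frac{178 - 48}{\sqrt{\left(-407\right)^{2} + \left(-48\right)^{2}}} = \left(\left(17 - 3068\right) - 140480\right) + \frac{1}{\sqrt{165649 + 2304}} \cdot 130 = \left(-3051 - 140480\right) + \frac{1}{\sqrt{167953}} \cdot 130 = -143531 + \frac{\sqrt{167953}}{167953} \cdot 130 = -143531 + \frac{130 \sqrt{167953}}{167953}$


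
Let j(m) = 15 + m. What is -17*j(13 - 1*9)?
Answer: -323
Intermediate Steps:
-17*j(13 - 1*9) = -17*(15 + (13 - 1*9)) = -17*(15 + (13 - 9)) = -17*(15 + 4) = -17*19 = -323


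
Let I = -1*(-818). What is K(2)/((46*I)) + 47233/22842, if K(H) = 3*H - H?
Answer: 444343673/214874694 ≈ 2.0679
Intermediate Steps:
I = 818
K(H) = 2*H
K(2)/((46*I)) + 47233/22842 = (2*2)/((46*818)) + 47233/22842 = 4/37628 + 47233*(1/22842) = 4*(1/37628) + 47233/22842 = 1/9407 + 47233/22842 = 444343673/214874694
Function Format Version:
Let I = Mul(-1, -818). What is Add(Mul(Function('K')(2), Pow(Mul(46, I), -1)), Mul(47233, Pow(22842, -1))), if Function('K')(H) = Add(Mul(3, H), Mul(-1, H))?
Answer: Rational(444343673, 214874694) ≈ 2.0679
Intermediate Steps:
I = 818
Function('K')(H) = Mul(2, H)
Add(Mul(Function('K')(2), Pow(Mul(46, I), -1)), Mul(47233, Pow(22842, -1))) = Add(Mul(Mul(2, 2), Pow(Mul(46, 818), -1)), Mul(47233, Pow(22842, -1))) = Add(Mul(4, Pow(37628, -1)), Mul(47233, Rational(1, 22842))) = Add(Mul(4, Rational(1, 37628)), Rational(47233, 22842)) = Add(Rational(1, 9407), Rational(47233, 22842)) = Rational(444343673, 214874694)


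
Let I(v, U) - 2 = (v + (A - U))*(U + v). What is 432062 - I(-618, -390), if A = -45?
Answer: 156876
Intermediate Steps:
I(v, U) = 2 + (U + v)*(-45 + v - U) (I(v, U) = 2 + (v + (-45 - U))*(U + v) = 2 + (-45 + v - U)*(U + v) = 2 + (U + v)*(-45 + v - U))
432062 - I(-618, -390) = 432062 - (2 + (-618)**2 - 1*(-390)**2 - 45*(-390) - 45*(-618)) = 432062 - (2 + 381924 - 1*152100 + 17550 + 27810) = 432062 - (2 + 381924 - 152100 + 17550 + 27810) = 432062 - 1*275186 = 432062 - 275186 = 156876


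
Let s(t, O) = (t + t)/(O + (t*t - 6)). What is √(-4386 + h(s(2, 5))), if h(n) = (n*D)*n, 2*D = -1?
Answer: I*√39482/3 ≈ 66.234*I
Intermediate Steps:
D = -½ (D = (½)*(-1) = -½ ≈ -0.50000)
s(t, O) = 2*t/(-6 + O + t²) (s(t, O) = (2*t)/(O + (t² - 6)) = (2*t)/(O + (-6 + t²)) = (2*t)/(-6 + O + t²) = 2*t/(-6 + O + t²))
h(n) = -n²/2 (h(n) = (n*(-½))*n = (-n/2)*n = -n²/2)
√(-4386 + h(s(2, 5))) = √(-4386 - 16/(-6 + 5 + 2²)²/2) = √(-4386 - 16/(-6 + 5 + 4)²/2) = √(-4386 - (2*2/3)²/2) = √(-4386 - (2*2*(⅓))²/2) = √(-4386 - (4/3)²/2) = √(-4386 - ½*16/9) = √(-4386 - 8/9) = √(-39482/9) = I*√39482/3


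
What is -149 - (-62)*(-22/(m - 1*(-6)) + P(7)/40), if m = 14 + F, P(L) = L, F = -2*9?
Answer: -16403/20 ≈ -820.15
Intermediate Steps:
F = -18
m = -4 (m = 14 - 18 = -4)
-149 - (-62)*(-22/(m - 1*(-6)) + P(7)/40) = -149 - (-62)*(-22/(-4 - 1*(-6)) + 7/40) = -149 - (-62)*(-22/(-4 + 6) + 7*(1/40)) = -149 - (-62)*(-22/2 + 7/40) = -149 - (-62)*(-22*½ + 7/40) = -149 - (-62)*(-11 + 7/40) = -149 - (-62)*(-433)/40 = -149 - 62*433/40 = -149 - 13423/20 = -16403/20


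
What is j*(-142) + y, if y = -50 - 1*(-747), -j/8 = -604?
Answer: -685447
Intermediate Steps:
j = 4832 (j = -8*(-604) = 4832)
y = 697 (y = -50 + 747 = 697)
j*(-142) + y = 4832*(-142) + 697 = -686144 + 697 = -685447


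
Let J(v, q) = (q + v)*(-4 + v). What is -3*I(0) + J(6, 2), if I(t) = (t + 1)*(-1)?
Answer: 19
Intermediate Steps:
I(t) = -1 - t (I(t) = (1 + t)*(-1) = -1 - t)
J(v, q) = (-4 + v)*(q + v)
-3*I(0) + J(6, 2) = -3*(-1 - 1*0) + (6² - 4*2 - 4*6 + 2*6) = -3*(-1 + 0) + (36 - 8 - 24 + 12) = -3*(-1) + 16 = 3 + 16 = 19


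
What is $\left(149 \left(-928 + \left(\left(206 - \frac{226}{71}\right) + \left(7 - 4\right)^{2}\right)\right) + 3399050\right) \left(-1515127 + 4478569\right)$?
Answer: $\frac{692722493360658}{71} \approx 9.7567 \cdot 10^{12}$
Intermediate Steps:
$\left(149 \left(-928 + \left(\left(206 - \frac{226}{71}\right) + \left(7 - 4\right)^{2}\right)\right) + 3399050\right) \left(-1515127 + 4478569\right) = \left(149 \left(-928 + \left(\left(206 - \frac{226}{71}\right) + 3^{2}\right)\right) + 3399050\right) 2963442 = \left(149 \left(-928 + \left(\left(206 - \frac{226}{71}\right) + 9\right)\right) + 3399050\right) 2963442 = \left(149 \left(-928 + \left(\frac{14400}{71} + 9\right)\right) + 3399050\right) 2963442 = \left(149 \left(-928 + \frac{15039}{71}\right) + 3399050\right) 2963442 = \left(149 \left(- \frac{50849}{71}\right) + 3399050\right) 2963442 = \left(- \frac{7576501}{71} + 3399050\right) 2963442 = \frac{233756049}{71} \cdot 2963442 = \frac{692722493360658}{71}$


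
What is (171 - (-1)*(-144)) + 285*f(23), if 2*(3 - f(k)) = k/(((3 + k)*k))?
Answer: 45579/52 ≈ 876.52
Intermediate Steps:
f(k) = 3 - 1/(2*(3 + k)) (f(k) = 3 - k/(2*((3 + k)*k)) = 3 - k/(2*(k*(3 + k))) = 3 - k*1/(k*(3 + k))/2 = 3 - 1/(2*(3 + k)))
(171 - (-1)*(-144)) + 285*f(23) = (171 - (-1)*(-144)) + 285*((17 + 6*23)/(2*(3 + 23))) = (171 - 1*144) + 285*((1/2)*(17 + 138)/26) = (171 - 144) + 285*((1/2)*(1/26)*155) = 27 + 285*(155/52) = 27 + 44175/52 = 45579/52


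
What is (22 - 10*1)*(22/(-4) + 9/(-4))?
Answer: -93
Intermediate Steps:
(22 - 10*1)*(22/(-4) + 9/(-4)) = (22 - 10)*(22*(-1/4) + 9*(-1/4)) = 12*(-11/2 - 9/4) = 12*(-31/4) = -93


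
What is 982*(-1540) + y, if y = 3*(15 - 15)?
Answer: -1512280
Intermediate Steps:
y = 0 (y = 3*0 = 0)
982*(-1540) + y = 982*(-1540) + 0 = -1512280 + 0 = -1512280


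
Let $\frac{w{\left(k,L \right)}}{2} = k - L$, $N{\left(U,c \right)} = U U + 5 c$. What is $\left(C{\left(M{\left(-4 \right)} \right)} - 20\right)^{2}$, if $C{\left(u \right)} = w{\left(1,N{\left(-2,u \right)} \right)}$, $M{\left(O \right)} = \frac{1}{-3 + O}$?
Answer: $\frac{29584}{49} \approx 603.75$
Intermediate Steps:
$N{\left(U,c \right)} = U^{2} + 5 c$
$w{\left(k,L \right)} = - 2 L + 2 k$ ($w{\left(k,L \right)} = 2 \left(k - L\right) = - 2 L + 2 k$)
$C{\left(u \right)} = -6 - 10 u$ ($C{\left(u \right)} = - 2 \left(\left(-2\right)^{2} + 5 u\right) + 2 \cdot 1 = - 2 \left(4 + 5 u\right) + 2 = \left(-8 - 10 u\right) + 2 = -6 - 10 u$)
$\left(C{\left(M{\left(-4 \right)} \right)} - 20\right)^{2} = \left(\left(-6 - \frac{10}{-3 - 4}\right) - 20\right)^{2} = \left(\left(-6 - \frac{10}{-7}\right) - 20\right)^{2} = \left(\left(-6 - - \frac{10}{7}\right) - 20\right)^{2} = \left(\left(-6 + \frac{10}{7}\right) - 20\right)^{2} = \left(- \frac{32}{7} - 20\right)^{2} = \left(- \frac{172}{7}\right)^{2} = \frac{29584}{49}$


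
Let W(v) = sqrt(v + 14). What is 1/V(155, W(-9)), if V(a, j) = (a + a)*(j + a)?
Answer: 1/48040 - sqrt(5)/7446200 ≈ 2.0516e-5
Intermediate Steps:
W(v) = sqrt(14 + v)
V(a, j) = 2*a*(a + j) (V(a, j) = (2*a)*(a + j) = 2*a*(a + j))
1/V(155, W(-9)) = 1/(2*155*(155 + sqrt(14 - 9))) = 1/(2*155*(155 + sqrt(5))) = 1/(48050 + 310*sqrt(5))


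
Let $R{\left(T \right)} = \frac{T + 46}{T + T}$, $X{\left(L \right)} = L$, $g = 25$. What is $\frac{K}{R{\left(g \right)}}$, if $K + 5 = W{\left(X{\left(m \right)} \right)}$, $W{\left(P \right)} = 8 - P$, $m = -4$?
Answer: $\frac{350}{71} \approx 4.9296$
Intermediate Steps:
$R{\left(T \right)} = \frac{46 + T}{2 T}$
$K = 7$ ($K = -5 + \left(8 - -4\right) = -5 + \left(8 + 4\right) = -5 + 12 = 7$)
$\frac{K}{R{\left(g \right)}} = \frac{7}{\frac{1}{2} \cdot \frac{1}{25} \left(46 + 25\right)} = \frac{7}{\frac{1}{2} \cdot \frac{1}{25} \cdot 71} = \frac{7}{\frac{71}{50}} = 7 \cdot \frac{50}{71} = \frac{350}{71}$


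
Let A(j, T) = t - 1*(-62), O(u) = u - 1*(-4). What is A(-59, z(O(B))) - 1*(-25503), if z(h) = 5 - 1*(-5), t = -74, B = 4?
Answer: 25491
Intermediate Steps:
O(u) = 4 + u (O(u) = u + 4 = 4 + u)
z(h) = 10 (z(h) = 5 + 5 = 10)
A(j, T) = -12 (A(j, T) = -74 - 1*(-62) = -74 + 62 = -12)
A(-59, z(O(B))) - 1*(-25503) = -12 - 1*(-25503) = -12 + 25503 = 25491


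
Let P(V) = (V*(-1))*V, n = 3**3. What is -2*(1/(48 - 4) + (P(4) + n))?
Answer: -485/22 ≈ -22.045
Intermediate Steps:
n = 27
P(V) = -V**2 (P(V) = (-V)*V = -V**2)
-2*(1/(48 - 4) + (P(4) + n)) = -2*(1/(48 - 4) + (-1*4**2 + 27)) = -2*(1/44 + (-1*16 + 27)) = -2*(1/44 + (-16 + 27)) = -2*(1/44 + 11) = -2*485/44 = -485/22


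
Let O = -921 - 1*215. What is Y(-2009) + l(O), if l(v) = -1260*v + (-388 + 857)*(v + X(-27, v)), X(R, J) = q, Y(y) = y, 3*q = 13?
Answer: 2695798/3 ≈ 8.9860e+5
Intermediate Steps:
q = 13/3 (q = (⅓)*13 = 13/3 ≈ 4.3333)
O = -1136 (O = -921 - 215 = -1136)
X(R, J) = 13/3
l(v) = 6097/3 - 791*v (l(v) = -1260*v + (-388 + 857)*(v + 13/3) = -1260*v + 469*(13/3 + v) = -1260*v + (6097/3 + 469*v) = 6097/3 - 791*v)
Y(-2009) + l(O) = -2009 + (6097/3 - 791*(-1136)) = -2009 + (6097/3 + 898576) = -2009 + 2701825/3 = 2695798/3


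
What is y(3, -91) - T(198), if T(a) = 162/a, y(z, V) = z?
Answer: 24/11 ≈ 2.1818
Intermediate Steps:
y(3, -91) - T(198) = 3 - 162/198 = 3 - 1*9/11 = 3 - 9/11 = 24/11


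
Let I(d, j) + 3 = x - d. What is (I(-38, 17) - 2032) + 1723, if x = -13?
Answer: -287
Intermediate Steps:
I(d, j) = -16 - d (I(d, j) = -3 + (-13 - d) = -16 - d)
(I(-38, 17) - 2032) + 1723 = ((-16 - 1*(-38)) - 2032) + 1723 = ((-16 + 38) - 2032) + 1723 = (22 - 2032) + 1723 = -2010 + 1723 = -287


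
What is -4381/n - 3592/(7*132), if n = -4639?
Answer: -3153811/1071609 ≈ -2.9431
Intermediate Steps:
-4381/n - 3592/(7*132) = -4381/(-4639) - 3592/(7*132) = -4381*(-1/4639) - 3592/924 = 4381/4639 - 3592*1/924 = 4381/4639 - 898/231 = -3153811/1071609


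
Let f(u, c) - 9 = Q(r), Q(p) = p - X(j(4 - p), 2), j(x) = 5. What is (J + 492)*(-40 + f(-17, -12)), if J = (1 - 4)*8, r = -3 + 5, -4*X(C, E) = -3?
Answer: -13923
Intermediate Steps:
X(C, E) = 3/4 (X(C, E) = -1/4*(-3) = 3/4)
r = 2
Q(p) = -3/4 + p (Q(p) = p - 1*3/4 = p - 3/4 = -3/4 + p)
J = -24 (J = -3*8 = -24)
f(u, c) = 41/4 (f(u, c) = 9 + (-3/4 + 2) = 9 + 5/4 = 41/4)
(J + 492)*(-40 + f(-17, -12)) = (-24 + 492)*(-40 + 41/4) = 468*(-119/4) = -13923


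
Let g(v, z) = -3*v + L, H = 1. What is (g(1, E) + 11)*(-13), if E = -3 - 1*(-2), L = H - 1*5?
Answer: -52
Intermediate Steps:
L = -4 (L = 1 - 1*5 = 1 - 5 = -4)
E = -1 (E = -3 + 2 = -1)
g(v, z) = -4 - 3*v (g(v, z) = -3*v - 4 = -4 - 3*v)
(g(1, E) + 11)*(-13) = ((-4 - 3*1) + 11)*(-13) = ((-4 - 3) + 11)*(-13) = (-7 + 11)*(-13) = 4*(-13) = -52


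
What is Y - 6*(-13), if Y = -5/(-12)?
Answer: 941/12 ≈ 78.417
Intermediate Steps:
Y = 5/12 (Y = -5*(-1/12) = 5/12 ≈ 0.41667)
Y - 6*(-13) = 5/12 - 6*(-13) = 5/12 + 78 = 941/12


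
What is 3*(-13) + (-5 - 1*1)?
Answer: -45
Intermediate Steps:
3*(-13) + (-5 - 1*1) = -39 + (-5 - 1) = -39 - 6 = -45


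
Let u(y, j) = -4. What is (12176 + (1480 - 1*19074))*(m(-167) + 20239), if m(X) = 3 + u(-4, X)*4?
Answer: -109584468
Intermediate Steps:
m(X) = -13 (m(X) = 3 - 4*4 = 3 - 16 = -13)
(12176 + (1480 - 1*19074))*(m(-167) + 20239) = (12176 + (1480 - 1*19074))*(-13 + 20239) = (12176 + (1480 - 19074))*20226 = (12176 - 17594)*20226 = -5418*20226 = -109584468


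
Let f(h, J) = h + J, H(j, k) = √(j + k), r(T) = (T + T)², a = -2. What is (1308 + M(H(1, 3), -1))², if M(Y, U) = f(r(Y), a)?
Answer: 1747684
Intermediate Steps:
r(T) = 4*T² (r(T) = (2*T)² = 4*T²)
f(h, J) = J + h
M(Y, U) = -2 + 4*Y²
(1308 + M(H(1, 3), -1))² = (1308 + (-2 + 4*(√(1 + 3))²))² = (1308 + (-2 + 4*(√4)²))² = (1308 + (-2 + 4*2²))² = (1308 + (-2 + 4*4))² = (1308 + (-2 + 16))² = (1308 + 14)² = 1322² = 1747684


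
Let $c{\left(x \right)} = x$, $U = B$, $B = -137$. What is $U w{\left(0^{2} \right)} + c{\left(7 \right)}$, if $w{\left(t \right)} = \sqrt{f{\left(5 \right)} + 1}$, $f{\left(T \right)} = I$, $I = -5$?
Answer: $7 - 274 i \approx 7.0 - 274.0 i$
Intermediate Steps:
$f{\left(T \right)} = -5$
$U = -137$
$w{\left(t \right)} = 2 i$ ($w{\left(t \right)} = \sqrt{-5 + 1} = \sqrt{-4} = 2 i$)
$U w{\left(0^{2} \right)} + c{\left(7 \right)} = - 137 \cdot 2 i + 7 = - 274 i + 7 = 7 - 274 i$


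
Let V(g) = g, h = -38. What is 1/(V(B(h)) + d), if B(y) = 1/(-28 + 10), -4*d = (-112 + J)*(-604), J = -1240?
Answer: -18/3674737 ≈ -4.8983e-6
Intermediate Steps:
d = -204152 (d = -(-112 - 1240)*(-604)/4 = -(-338)*(-604) = -1/4*816608 = -204152)
B(y) = -1/18 (B(y) = 1/(-18) = -1/18)
1/(V(B(h)) + d) = 1/(-1/18 - 204152) = 1/(-3674737/18) = -18/3674737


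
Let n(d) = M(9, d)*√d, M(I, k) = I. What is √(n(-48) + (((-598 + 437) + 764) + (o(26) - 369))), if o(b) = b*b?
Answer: √(910 + 36*I*√3) ≈ 30.184 + 1.0329*I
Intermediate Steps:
n(d) = 9*√d
o(b) = b²
√(n(-48) + (((-598 + 437) + 764) + (o(26) - 369))) = √(9*√(-48) + (((-598 + 437) + 764) + (26² - 369))) = √(9*(4*I*√3) + ((-161 + 764) + (676 - 369))) = √(36*I*√3 + (603 + 307)) = √(36*I*√3 + 910) = √(910 + 36*I*√3)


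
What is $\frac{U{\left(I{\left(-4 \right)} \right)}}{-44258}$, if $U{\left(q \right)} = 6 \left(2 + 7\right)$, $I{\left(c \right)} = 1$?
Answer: $- \frac{27}{22129} \approx -0.0012201$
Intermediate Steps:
$U{\left(q \right)} = 54$ ($U{\left(q \right)} = 6 \cdot 9 = 54$)
$\frac{U{\left(I{\left(-4 \right)} \right)}}{-44258} = \frac{54}{-44258} = 54 \left(- \frac{1}{44258}\right) = - \frac{27}{22129}$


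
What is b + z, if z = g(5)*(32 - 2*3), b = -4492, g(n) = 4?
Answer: -4388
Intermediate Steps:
z = 104 (z = 4*(32 - 2*3) = 4*(32 - 6) = 4*26 = 104)
b + z = -4492 + 104 = -4388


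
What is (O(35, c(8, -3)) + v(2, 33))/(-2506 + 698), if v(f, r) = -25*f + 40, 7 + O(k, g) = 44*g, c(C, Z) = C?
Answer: -335/1808 ≈ -0.18529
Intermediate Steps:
O(k, g) = -7 + 44*g
v(f, r) = 40 - 25*f
(O(35, c(8, -3)) + v(2, 33))/(-2506 + 698) = ((-7 + 44*8) + (40 - 25*2))/(-2506 + 698) = ((-7 + 352) + (40 - 50))/(-1808) = (345 - 10)*(-1/1808) = 335*(-1/1808) = -335/1808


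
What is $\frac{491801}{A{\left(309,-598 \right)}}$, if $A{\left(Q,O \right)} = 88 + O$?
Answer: $- \frac{491801}{510} \approx -964.32$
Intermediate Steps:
$\frac{491801}{A{\left(309,-598 \right)}} = \frac{491801}{88 - 598} = \frac{491801}{-510} = 491801 \left(- \frac{1}{510}\right) = - \frac{491801}{510}$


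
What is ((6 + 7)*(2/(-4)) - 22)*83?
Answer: -4731/2 ≈ -2365.5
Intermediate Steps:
((6 + 7)*(2/(-4)) - 22)*83 = (13*(2*(-¼)) - 22)*83 = (13*(-½) - 22)*83 = (-13/2 - 22)*83 = -57/2*83 = -4731/2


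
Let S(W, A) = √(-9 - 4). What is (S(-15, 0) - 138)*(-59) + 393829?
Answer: 401971 - 59*I*√13 ≈ 4.0197e+5 - 212.73*I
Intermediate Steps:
S(W, A) = I*√13 (S(W, A) = √(-13) = I*√13)
(S(-15, 0) - 138)*(-59) + 393829 = (I*√13 - 138)*(-59) + 393829 = (-138 + I*√13)*(-59) + 393829 = (8142 - 59*I*√13) + 393829 = 401971 - 59*I*√13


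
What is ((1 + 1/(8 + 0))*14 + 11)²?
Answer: 11449/16 ≈ 715.56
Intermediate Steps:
((1 + 1/(8 + 0))*14 + 11)² = ((1 + 1/8)*14 + 11)² = ((1 + ⅛)*14 + 11)² = ((9/8)*14 + 11)² = (63/4 + 11)² = (107/4)² = 11449/16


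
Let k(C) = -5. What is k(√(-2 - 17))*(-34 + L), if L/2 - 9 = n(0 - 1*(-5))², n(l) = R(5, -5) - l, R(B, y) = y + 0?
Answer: -920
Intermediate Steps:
R(B, y) = y
n(l) = -5 - l
L = 218 (L = 18 + 2*(-5 - (0 - 1*(-5)))² = 18 + 2*(-5 - (0 + 5))² = 18 + 2*(-5 - 1*5)² = 18 + 2*(-5 - 5)² = 18 + 2*(-10)² = 18 + 2*100 = 18 + 200 = 218)
k(√(-2 - 17))*(-34 + L) = -5*(-34 + 218) = -5*184 = -920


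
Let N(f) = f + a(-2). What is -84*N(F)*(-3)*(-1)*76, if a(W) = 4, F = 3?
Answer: -134064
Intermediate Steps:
N(f) = 4 + f (N(f) = f + 4 = 4 + f)
-84*N(F)*(-3)*(-1)*76 = -84*(4 + 3)*(-3)*(-1)*76 = -84*7*(-3)*(-1)*76 = -(-1764)*(-1)*76 = -84*21*76 = -1764*76 = -134064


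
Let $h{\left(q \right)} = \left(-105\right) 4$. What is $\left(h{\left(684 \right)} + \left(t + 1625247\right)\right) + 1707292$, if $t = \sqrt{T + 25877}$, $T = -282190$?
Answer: $3332119 + i \sqrt{256313} \approx 3.3321 \cdot 10^{6} + 506.27 i$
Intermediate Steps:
$h{\left(q \right)} = -420$
$t = i \sqrt{256313}$ ($t = \sqrt{-282190 + 25877} = \sqrt{-256313} = i \sqrt{256313} \approx 506.27 i$)
$\left(h{\left(684 \right)} + \left(t + 1625247\right)\right) + 1707292 = \left(-420 + \left(i \sqrt{256313} + 1625247\right)\right) + 1707292 = \left(-420 + \left(1625247 + i \sqrt{256313}\right)\right) + 1707292 = \left(1624827 + i \sqrt{256313}\right) + 1707292 = 3332119 + i \sqrt{256313}$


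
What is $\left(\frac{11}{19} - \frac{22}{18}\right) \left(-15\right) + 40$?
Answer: $\frac{2830}{57} \approx 49.649$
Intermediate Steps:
$\left(\frac{11}{19} - \frac{22}{18}\right) \left(-15\right) + 40 = \left(11 \cdot \frac{1}{19} - \frac{11}{9}\right) \left(-15\right) + 40 = \left(\frac{11}{19} - \frac{11}{9}\right) \left(-15\right) + 40 = \left(- \frac{110}{171}\right) \left(-15\right) + 40 = \frac{550}{57} + 40 = \frac{2830}{57}$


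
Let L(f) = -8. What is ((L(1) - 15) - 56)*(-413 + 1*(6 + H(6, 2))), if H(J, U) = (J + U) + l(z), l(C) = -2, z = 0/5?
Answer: 31679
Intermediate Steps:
z = 0 (z = 0*(1/5) = 0)
H(J, U) = -2 + J + U (H(J, U) = (J + U) - 2 = -2 + J + U)
((L(1) - 15) - 56)*(-413 + 1*(6 + H(6, 2))) = ((-8 - 15) - 56)*(-413 + 1*(6 + (-2 + 6 + 2))) = (-23 - 56)*(-413 + 1*(6 + 6)) = -79*(-413 + 1*12) = -79*(-413 + 12) = -79*(-401) = 31679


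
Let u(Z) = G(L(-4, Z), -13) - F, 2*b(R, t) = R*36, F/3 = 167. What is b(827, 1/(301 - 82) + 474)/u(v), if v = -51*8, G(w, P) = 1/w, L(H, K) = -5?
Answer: -37215/1253 ≈ -29.701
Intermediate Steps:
v = -408
F = 501 (F = 3*167 = 501)
b(R, t) = 18*R (b(R, t) = (R*36)/2 = (36*R)/2 = 18*R)
u(Z) = -2506/5 (u(Z) = 1/(-5) - 1*501 = -⅕ - 501 = -2506/5)
b(827, 1/(301 - 82) + 474)/u(v) = (18*827)/(-2506/5) = 14886*(-5/2506) = -37215/1253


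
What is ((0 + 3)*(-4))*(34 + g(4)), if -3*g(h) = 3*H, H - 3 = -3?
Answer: -408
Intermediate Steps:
H = 0 (H = 3 - 3 = 0)
g(h) = 0 (g(h) = -0 = -1/3*0 = 0)
((0 + 3)*(-4))*(34 + g(4)) = ((0 + 3)*(-4))*(34 + 0) = (3*(-4))*34 = -12*34 = -408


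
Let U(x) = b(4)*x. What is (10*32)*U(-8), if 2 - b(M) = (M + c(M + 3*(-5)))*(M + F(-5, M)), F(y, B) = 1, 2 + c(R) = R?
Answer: -120320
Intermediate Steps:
c(R) = -2 + R
b(M) = 2 - (1 + M)*(-17 + 2*M) (b(M) = 2 - (M + (-2 + (M + 3*(-5))))*(M + 1) = 2 - (M + (-2 + (M - 15)))*(1 + M) = 2 - (M + (-2 + (-15 + M)))*(1 + M) = 2 - (M + (-17 + M))*(1 + M) = 2 - (-17 + 2*M)*(1 + M) = 2 - (1 + M)*(-17 + 2*M))
U(x) = 47*x (U(x) = (19 - 2*4**2 + 15*4)*x = (19 - 2*16 + 60)*x = (19 - 32 + 60)*x = 47*x)
(10*32)*U(-8) = (10*32)*(47*(-8)) = 320*(-376) = -120320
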